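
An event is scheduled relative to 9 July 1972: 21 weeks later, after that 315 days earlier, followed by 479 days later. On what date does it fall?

Advancing 21 weeks (= 147 days) from July 9, 1972:
July has 31 days, so 31 − 9 = 22 days remain after July 9, 1972; 147 − 22 = 125 left.
August 1972 has 31 days: 125 − 31 = 94 left.
September 1972 has 30 days: 94 − 30 = 64 left.
October 1972 has 31 days: 64 − 31 = 33 left.
November 1972 has 30 days: 33 − 30 = 3 left.
3 days into December 1972 → December 3, 1972.
Counting back 315 days from December 3, 1972:
Going back 3 days from December 3, 1972 reaches the end of the previous month; 315 − 3 = 312 left.
November 1972 has 30 days: 312 − 30 = 282 left.
October 1972 has 31 days: 282 − 31 = 251 left.
September 1972 has 30 days: 251 − 30 = 221 left.
August 1972 has 31 days: 221 − 31 = 190 left.
July 1972 has 31 days: 190 − 31 = 159 left.
June 1972 has 30 days: 159 − 30 = 129 left.
May 1972 has 31 days: 129 − 31 = 98 left.
April 1972 has 30 days: 98 − 30 = 68 left.
March 1972 has 31 days: 68 − 31 = 37 left.
February 1972 has 29 days (1972 is a leap year): 37 − 29 = 8 left.
January 1972 has 31 days; 31 − 8 = 23 → January 23, 1972.
Advancing 479 days from January 23, 1972:
January has 31 days, so 31 − 23 = 8 days remain after January 23, 1972; 479 − 8 = 471 left.
February 1972 has 29 days (1972 is a leap year): 471 − 29 = 442 left.
March 1972 has 31 days: 442 − 31 = 411 left.
April 1972 has 30 days: 411 − 30 = 381 left.
May 1972 has 31 days: 381 − 31 = 350 left.
June 1972 has 30 days: 350 − 30 = 320 left.
July 1972 has 31 days: 320 − 31 = 289 left.
August 1972 has 31 days: 289 − 31 = 258 left.
September 1972 has 30 days: 258 − 30 = 228 left.
October 1972 has 31 days: 228 − 31 = 197 left.
November 1972 has 30 days: 197 − 30 = 167 left.
December 1972 has 31 days: 167 − 31 = 136 left.
January 1973 has 31 days: 136 − 31 = 105 left.
February 1973 has 28 days (1973 is not a leap year): 105 − 28 = 77 left.
March 1973 has 31 days: 77 − 31 = 46 left.
April 1973 has 30 days: 46 − 30 = 16 left.
16 days into May 1973 → May 16, 1973.

May 16, 1973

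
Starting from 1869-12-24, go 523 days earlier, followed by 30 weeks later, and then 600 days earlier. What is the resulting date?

June 25, 1867

Subtracting 523 days from December 24, 1869:
Going back 24 days from December 24, 1869 reaches the end of the previous month; 523 − 24 = 499 left.
November 1869 has 30 days: 499 − 30 = 469 left.
October 1869 has 31 days: 469 − 31 = 438 left.
September 1869 has 30 days: 438 − 30 = 408 left.
August 1869 has 31 days: 408 − 31 = 377 left.
July 1869 has 31 days: 377 − 31 = 346 left.
June 1869 has 30 days: 346 − 30 = 316 left.
May 1869 has 31 days: 316 − 31 = 285 left.
April 1869 has 30 days: 285 − 30 = 255 left.
March 1869 has 31 days: 255 − 31 = 224 left.
February 1869 has 28 days (1869 is not a leap year): 224 − 28 = 196 left.
January 1869 has 31 days: 196 − 31 = 165 left.
December 1868 has 31 days: 165 − 31 = 134 left.
November 1868 has 30 days: 134 − 30 = 104 left.
October 1868 has 31 days: 104 − 31 = 73 left.
September 1868 has 30 days: 73 − 30 = 43 left.
August 1868 has 31 days: 43 − 31 = 12 left.
July 1868 has 31 days; 31 − 12 = 19 → July 19, 1868.
Counting forward 30 weeks (= 210 days) from July 19, 1868:
July has 31 days, so 31 − 19 = 12 days remain after July 19, 1868; 210 − 12 = 198 left.
August 1868 has 31 days: 198 − 31 = 167 left.
September 1868 has 30 days: 167 − 30 = 137 left.
October 1868 has 31 days: 137 − 31 = 106 left.
November 1868 has 30 days: 106 − 30 = 76 left.
December 1868 has 31 days: 76 − 31 = 45 left.
January 1869 has 31 days: 45 − 31 = 14 left.
14 days into February 1869 → February 14, 1869.
Going back 600 days from February 14, 1869:
Going back 14 days from February 14, 1869 reaches the end of the previous month; 600 − 14 = 586 left.
January 1869 has 31 days: 586 − 31 = 555 left.
December 1868 has 31 days: 555 − 31 = 524 left.
November 1868 has 30 days: 524 − 30 = 494 left.
October 1868 has 31 days: 494 − 31 = 463 left.
September 1868 has 30 days: 463 − 30 = 433 left.
August 1868 has 31 days: 433 − 31 = 402 left.
July 1868 has 31 days: 402 − 31 = 371 left.
June 1868 has 30 days: 371 − 30 = 341 left.
May 1868 has 31 days: 341 − 31 = 310 left.
April 1868 has 30 days: 310 − 30 = 280 left.
March 1868 has 31 days: 280 − 31 = 249 left.
February 1868 has 29 days (1868 is a leap year): 249 − 29 = 220 left.
January 1868 has 31 days: 220 − 31 = 189 left.
December 1867 has 31 days: 189 − 31 = 158 left.
November 1867 has 30 days: 158 − 30 = 128 left.
October 1867 has 31 days: 128 − 31 = 97 left.
September 1867 has 30 days: 97 − 30 = 67 left.
August 1867 has 31 days: 67 − 31 = 36 left.
July 1867 has 31 days: 36 − 31 = 5 left.
June 1867 has 30 days; 30 − 5 = 25 → June 25, 1867.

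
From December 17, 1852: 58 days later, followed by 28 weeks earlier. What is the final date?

August 1, 1852

Advancing 58 days from December 17, 1852:
December has 31 days, so 31 − 17 = 14 days remain after December 17, 1852; 58 − 14 = 44 left.
January 1853 has 31 days: 44 − 31 = 13 left.
13 days into February 1853 → February 13, 1853.
Counting back 28 weeks (= 196 days) from February 13, 1853:
Going back 13 days from February 13, 1853 reaches the end of the previous month; 196 − 13 = 183 left.
January 1853 has 31 days: 183 − 31 = 152 left.
December 1852 has 31 days: 152 − 31 = 121 left.
November 1852 has 30 days: 121 − 30 = 91 left.
October 1852 has 31 days: 91 − 31 = 60 left.
September 1852 has 30 days: 60 − 30 = 30 left.
August 1852 has 31 days; 31 − 30 = 1 → August 1, 1852.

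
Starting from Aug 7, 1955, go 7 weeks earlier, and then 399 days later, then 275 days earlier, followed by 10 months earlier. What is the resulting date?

Going back 7 weeks (= 49 days) from August 7, 1955:
Going back 7 days from August 7, 1955 reaches the end of the previous month; 49 − 7 = 42 left.
July 1955 has 31 days: 42 − 31 = 11 left.
June 1955 has 30 days; 30 − 11 = 19 → June 19, 1955.
Advancing 399 days from June 19, 1955:
June has 30 days, so 30 − 19 = 11 days remain after June 19, 1955; 399 − 11 = 388 left.
July 1955 has 31 days: 388 − 31 = 357 left.
August 1955 has 31 days: 357 − 31 = 326 left.
September 1955 has 30 days: 326 − 30 = 296 left.
October 1955 has 31 days: 296 − 31 = 265 left.
November 1955 has 30 days: 265 − 30 = 235 left.
December 1955 has 31 days: 235 − 31 = 204 left.
January 1956 has 31 days: 204 − 31 = 173 left.
February 1956 has 29 days (1956 is a leap year): 173 − 29 = 144 left.
March 1956 has 31 days: 144 − 31 = 113 left.
April 1956 has 30 days: 113 − 30 = 83 left.
May 1956 has 31 days: 83 − 31 = 52 left.
June 1956 has 30 days: 52 − 30 = 22 left.
22 days into July 1956 → July 22, 1956.
Subtracting 275 days from July 22, 1956:
Going back 22 days from July 22, 1956 reaches the end of the previous month; 275 − 22 = 253 left.
June 1956 has 30 days: 253 − 30 = 223 left.
May 1956 has 31 days: 223 − 31 = 192 left.
April 1956 has 30 days: 192 − 30 = 162 left.
March 1956 has 31 days: 162 − 31 = 131 left.
February 1956 has 29 days (1956 is a leap year): 131 − 29 = 102 left.
January 1956 has 31 days: 102 − 31 = 71 left.
December 1955 has 31 days: 71 − 31 = 40 left.
November 1955 has 30 days: 40 − 30 = 10 left.
October 1955 has 31 days; 31 − 10 = 21 → October 21, 1955.
Going back 10 months from October 21, 1955:
month 10 − 10 = 0, which is month 12 of year 1954 → December 1954.
Day 21 is valid in December, giving December 21, 1954.

December 21, 1954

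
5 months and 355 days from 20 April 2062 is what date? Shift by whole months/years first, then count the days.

September 10, 2063

Counting forward 5 months and 355 days from April 20, 2062: first the month/year part, then the days.
month 4 + 5 = 9 → September 2062.
Day 20 is valid in September, giving September 20, 2062.
Now add 355 days from September 20, 2062.
September has 30 days, so 30 − 20 = 10 days remain after September 20, 2062; 355 − 10 = 345 left.
October 2062 has 31 days: 345 − 31 = 314 left.
November 2062 has 30 days: 314 − 30 = 284 left.
December 2062 has 31 days: 284 − 31 = 253 left.
January 2063 has 31 days: 253 − 31 = 222 left.
February 2063 has 28 days (2063 is not a leap year): 222 − 28 = 194 left.
March 2063 has 31 days: 194 − 31 = 163 left.
April 2063 has 30 days: 163 − 30 = 133 left.
May 2063 has 31 days: 133 − 31 = 102 left.
June 2063 has 30 days: 102 − 30 = 72 left.
July 2063 has 31 days: 72 − 31 = 41 left.
August 2063 has 31 days: 41 − 31 = 10 left.
10 days into September 2063 → September 10, 2063.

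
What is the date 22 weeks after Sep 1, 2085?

February 2, 2086

Adding 22 weeks = 154 days from September 1, 2085.
September has 30 days, so 30 − 1 = 29 days remain after September 1, 2085; 154 − 29 = 125 left.
October 2085 has 31 days: 125 − 31 = 94 left.
November 2085 has 30 days: 94 − 30 = 64 left.
December 2085 has 31 days: 64 − 31 = 33 left.
January 2086 has 31 days: 33 − 31 = 2 left.
2 days into February 2086 → February 2, 2086.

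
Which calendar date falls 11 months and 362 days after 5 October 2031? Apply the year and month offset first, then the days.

September 2, 2033

Advancing 11 months and 362 days from October 5, 2031: first the month/year part, then the days.
month 10 + 11 = 21, which is month 9 of year 2032 → September 2032.
Day 5 is valid in September, giving September 5, 2032.
Now add 362 days from September 5, 2032.
September has 30 days, so 30 − 5 = 25 days remain after September 5, 2032; 362 − 25 = 337 left.
October 2032 has 31 days: 337 − 31 = 306 left.
November 2032 has 30 days: 306 − 30 = 276 left.
December 2032 has 31 days: 276 − 31 = 245 left.
January 2033 has 31 days: 245 − 31 = 214 left.
February 2033 has 28 days (2033 is not a leap year): 214 − 28 = 186 left.
March 2033 has 31 days: 186 − 31 = 155 left.
April 2033 has 30 days: 155 − 30 = 125 left.
May 2033 has 31 days: 125 − 31 = 94 left.
June 2033 has 30 days: 94 − 30 = 64 left.
July 2033 has 31 days: 64 − 31 = 33 left.
August 2033 has 31 days: 33 − 31 = 2 left.
2 days into September 2033 → September 2, 2033.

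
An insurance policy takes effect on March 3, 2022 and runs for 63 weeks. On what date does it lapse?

Counting forward 63 weeks = 441 days from March 3, 2022.
March has 31 days, so 31 − 3 = 28 days remain after March 3, 2022; 441 − 28 = 413 left.
April 2022 has 30 days: 413 − 30 = 383 left.
May 2022 has 31 days: 383 − 31 = 352 left.
June 2022 has 30 days: 352 − 30 = 322 left.
July 2022 has 31 days: 322 − 31 = 291 left.
August 2022 has 31 days: 291 − 31 = 260 left.
September 2022 has 30 days: 260 − 30 = 230 left.
October 2022 has 31 days: 230 − 31 = 199 left.
November 2022 has 30 days: 199 − 30 = 169 left.
December 2022 has 31 days: 169 − 31 = 138 left.
January 2023 has 31 days: 138 − 31 = 107 left.
February 2023 has 28 days (2023 is not a leap year): 107 − 28 = 79 left.
March 2023 has 31 days: 79 − 31 = 48 left.
April 2023 has 30 days: 48 − 30 = 18 left.
18 days into May 2023 → May 18, 2023.

May 18, 2023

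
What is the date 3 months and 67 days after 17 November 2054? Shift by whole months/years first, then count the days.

Advancing 3 months and 67 days from November 17, 2054: first the month/year part, then the days.
month 11 + 3 = 14, which is month 2 of year 2055 → February 2055.
Day 17 is valid in February, giving February 17, 2055.
Now add 67 days from February 17, 2055.
February has 28 days, so 28 − 17 = 11 days remain after February 17, 2055; 67 − 11 = 56 left.
March 2055 has 31 days: 56 − 31 = 25 left.
25 days into April 2055 → April 25, 2055.

April 25, 2055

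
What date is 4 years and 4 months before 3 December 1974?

Subtracting 4 years and 4 months from December 3, 1974.
-4 years → 1970; month 12 − 4 = 8 → August 1970.
Day 3 is valid in August, giving August 3, 1970.

August 3, 1970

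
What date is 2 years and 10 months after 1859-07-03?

Advancing 2 years and 10 months from July 3, 1859.
+2 years → 1861; month 7 + 10 = 17, which is month 5 of year 1862 → May 1862.
Day 3 is valid in May, giving May 3, 1862.

May 3, 1862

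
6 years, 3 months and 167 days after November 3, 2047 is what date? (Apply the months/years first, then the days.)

Advancing 6 years, 3 months and 167 days from November 3, 2047: first the month/year part, then the days.
+6 years → 2053; month 11 + 3 = 14, which is month 2 of year 2054 → February 2054.
Day 3 is valid in February, giving February 3, 2054.
Now add 167 days from February 3, 2054.
February has 28 days, so 28 − 3 = 25 days remain after February 3, 2054; 167 − 25 = 142 left.
March 2054 has 31 days: 142 − 31 = 111 left.
April 2054 has 30 days: 111 − 30 = 81 left.
May 2054 has 31 days: 81 − 31 = 50 left.
June 2054 has 30 days: 50 − 30 = 20 left.
20 days into July 2054 → July 20, 2054.

July 20, 2054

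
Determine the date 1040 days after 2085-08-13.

Advancing 1040 days from August 13, 2085.
August has 31 days, so 31 − 13 = 18 days remain after August 13, 2085; 1040 − 18 = 1022 left.
September 2085 has 30 days: 1022 − 30 = 992 left.
October 2085 has 31 days: 992 − 31 = 961 left.
November 2085 has 30 days: 961 − 30 = 931 left.
December 2085 has 31 days: 931 − 31 = 900 left.
January 2086 has 31 days: 900 − 31 = 869 left.
February 2086 has 28 days (2086 is not a leap year): 869 − 28 = 841 left.
March 2086 has 31 days: 841 − 31 = 810 left.
April 2086 has 30 days: 810 − 30 = 780 left.
May 2086 has 31 days: 780 − 31 = 749 left.
June 2086 has 30 days: 749 − 30 = 719 left.
July 2086 has 31 days: 719 − 31 = 688 left.
August 2086 has 31 days: 688 − 31 = 657 left.
September 2086 has 30 days: 657 − 30 = 627 left.
October 2086 has 31 days: 627 − 31 = 596 left.
November 2086 has 30 days: 596 − 30 = 566 left.
December 2086 has 31 days: 566 − 31 = 535 left.
January 2087 has 31 days: 535 − 31 = 504 left.
February 2087 has 28 days (2087 is not a leap year): 504 − 28 = 476 left.
March 2087 has 31 days: 476 − 31 = 445 left.
April 2087 has 30 days: 445 − 30 = 415 left.
May 2087 has 31 days: 415 − 31 = 384 left.
June 2087 has 30 days: 384 − 30 = 354 left.
July 2087 has 31 days: 354 − 31 = 323 left.
August 2087 has 31 days: 323 − 31 = 292 left.
September 2087 has 30 days: 292 − 30 = 262 left.
October 2087 has 31 days: 262 − 31 = 231 left.
November 2087 has 30 days: 231 − 30 = 201 left.
December 2087 has 31 days: 201 − 31 = 170 left.
January 2088 has 31 days: 170 − 31 = 139 left.
February 2088 has 29 days (2088 is a leap year): 139 − 29 = 110 left.
March 2088 has 31 days: 110 − 31 = 79 left.
April 2088 has 30 days: 79 − 30 = 49 left.
May 2088 has 31 days: 49 − 31 = 18 left.
18 days into June 2088 → June 18, 2088.

June 18, 2088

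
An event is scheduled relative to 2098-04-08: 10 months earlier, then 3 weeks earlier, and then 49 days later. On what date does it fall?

July 6, 2097

Counting back 10 months from April 8, 2098:
month 4 − 10 = -6, which is month 6 of year 2097 → June 2097.
Day 8 is valid in June, giving June 8, 2097.
Counting back 3 weeks (= 21 days) from June 8, 2097:
Going back 8 days from June 8, 2097 reaches the end of the previous month; 21 − 8 = 13 left.
May 2097 has 31 days; 31 − 13 = 18 → May 18, 2097.
Advancing 49 days from May 18, 2097:
May has 31 days, so 31 − 18 = 13 days remain after May 18, 2097; 49 − 13 = 36 left.
June 2097 has 30 days: 36 − 30 = 6 left.
6 days into July 2097 → July 6, 2097.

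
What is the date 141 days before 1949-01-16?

Counting back 141 days from January 16, 1949.
Going back 16 days from January 16, 1949 reaches the end of the previous month; 141 − 16 = 125 left.
December 1948 has 31 days: 125 − 31 = 94 left.
November 1948 has 30 days: 94 − 30 = 64 left.
October 1948 has 31 days: 64 − 31 = 33 left.
September 1948 has 30 days: 33 − 30 = 3 left.
August 1948 has 31 days; 31 − 3 = 28 → August 28, 1948.

August 28, 1948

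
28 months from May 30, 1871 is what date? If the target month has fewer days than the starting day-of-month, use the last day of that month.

Counting forward 28 months from May 30, 1871.
month 5 + 28 = 33, which is month 9 of year 1873 → September 1873.
Day 30 is valid in September, giving September 30, 1873.

September 30, 1873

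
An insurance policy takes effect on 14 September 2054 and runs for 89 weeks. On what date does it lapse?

May 29, 2056

Advancing 89 weeks = 623 days from September 14, 2054.
September has 30 days, so 30 − 14 = 16 days remain after September 14, 2054; 623 − 16 = 607 left.
October 2054 has 31 days: 607 − 31 = 576 left.
November 2054 has 30 days: 576 − 30 = 546 left.
December 2054 has 31 days: 546 − 31 = 515 left.
January 2055 has 31 days: 515 − 31 = 484 left.
February 2055 has 28 days (2055 is not a leap year): 484 − 28 = 456 left.
March 2055 has 31 days: 456 − 31 = 425 left.
April 2055 has 30 days: 425 − 30 = 395 left.
May 2055 has 31 days: 395 − 31 = 364 left.
June 2055 has 30 days: 364 − 30 = 334 left.
July 2055 has 31 days: 334 − 31 = 303 left.
August 2055 has 31 days: 303 − 31 = 272 left.
September 2055 has 30 days: 272 − 30 = 242 left.
October 2055 has 31 days: 242 − 31 = 211 left.
November 2055 has 30 days: 211 − 30 = 181 left.
December 2055 has 31 days: 181 − 31 = 150 left.
January 2056 has 31 days: 150 − 31 = 119 left.
February 2056 has 29 days (2056 is a leap year): 119 − 29 = 90 left.
March 2056 has 31 days: 90 − 31 = 59 left.
April 2056 has 30 days: 59 − 30 = 29 left.
29 days into May 2056 → May 29, 2056.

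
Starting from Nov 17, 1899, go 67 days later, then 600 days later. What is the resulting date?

Counting forward 67 days from November 17, 1899:
November has 30 days, so 30 − 17 = 13 days remain after November 17, 1899; 67 − 13 = 54 left.
December 1899 has 31 days: 54 − 31 = 23 left.
23 days into January 1900 → January 23, 1900.
Adding 600 days from January 23, 1900:
January has 31 days, so 31 − 23 = 8 days remain after January 23, 1900; 600 − 8 = 592 left.
February 1900 has 28 days (1900 is not a leap year (divisible by 100 but not 400)): 592 − 28 = 564 left.
March 1900 has 31 days: 564 − 31 = 533 left.
April 1900 has 30 days: 533 − 30 = 503 left.
May 1900 has 31 days: 503 − 31 = 472 left.
June 1900 has 30 days: 472 − 30 = 442 left.
July 1900 has 31 days: 442 − 31 = 411 left.
August 1900 has 31 days: 411 − 31 = 380 left.
September 1900 has 30 days: 380 − 30 = 350 left.
October 1900 has 31 days: 350 − 31 = 319 left.
November 1900 has 30 days: 319 − 30 = 289 left.
December 1900 has 31 days: 289 − 31 = 258 left.
January 1901 has 31 days: 258 − 31 = 227 left.
February 1901 has 28 days (1901 is not a leap year): 227 − 28 = 199 left.
March 1901 has 31 days: 199 − 31 = 168 left.
April 1901 has 30 days: 168 − 30 = 138 left.
May 1901 has 31 days: 138 − 31 = 107 left.
June 1901 has 30 days: 107 − 30 = 77 left.
July 1901 has 31 days: 77 − 31 = 46 left.
August 1901 has 31 days: 46 − 31 = 15 left.
15 days into September 1901 → September 15, 1901.

September 15, 1901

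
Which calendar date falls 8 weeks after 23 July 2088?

Adding 8 weeks = 56 days from July 23, 2088.
July has 31 days, so 31 − 23 = 8 days remain after July 23, 2088; 56 − 8 = 48 left.
August 2088 has 31 days: 48 − 31 = 17 left.
17 days into September 2088 → September 17, 2088.

September 17, 2088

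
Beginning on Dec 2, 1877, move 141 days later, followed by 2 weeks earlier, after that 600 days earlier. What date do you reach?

Adding 141 days from December 2, 1877:
December has 31 days, so 31 − 2 = 29 days remain after December 2, 1877; 141 − 29 = 112 left.
January 1878 has 31 days: 112 − 31 = 81 left.
February 1878 has 28 days (1878 is not a leap year): 81 − 28 = 53 left.
March 1878 has 31 days: 53 − 31 = 22 left.
22 days into April 1878 → April 22, 1878.
Subtracting 2 weeks (= 14 days) from April 22, 1878:
22 − 14 = 8, still in April 1878.
Subtracting 600 days from April 8, 1878:
Going back 8 days from April 8, 1878 reaches the end of the previous month; 600 − 8 = 592 left.
March 1878 has 31 days: 592 − 31 = 561 left.
February 1878 has 28 days (1878 is not a leap year): 561 − 28 = 533 left.
January 1878 has 31 days: 533 − 31 = 502 left.
December 1877 has 31 days: 502 − 31 = 471 left.
November 1877 has 30 days: 471 − 30 = 441 left.
October 1877 has 31 days: 441 − 31 = 410 left.
September 1877 has 30 days: 410 − 30 = 380 left.
August 1877 has 31 days: 380 − 31 = 349 left.
July 1877 has 31 days: 349 − 31 = 318 left.
June 1877 has 30 days: 318 − 30 = 288 left.
May 1877 has 31 days: 288 − 31 = 257 left.
April 1877 has 30 days: 257 − 30 = 227 left.
March 1877 has 31 days: 227 − 31 = 196 left.
February 1877 has 28 days (1877 is not a leap year): 196 − 28 = 168 left.
January 1877 has 31 days: 168 − 31 = 137 left.
December 1876 has 31 days: 137 − 31 = 106 left.
November 1876 has 30 days: 106 − 30 = 76 left.
October 1876 has 31 days: 76 − 31 = 45 left.
September 1876 has 30 days: 45 − 30 = 15 left.
August 1876 has 31 days; 31 − 15 = 16 → August 16, 1876.

August 16, 1876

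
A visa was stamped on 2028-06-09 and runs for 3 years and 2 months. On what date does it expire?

August 9, 2031

Advancing 3 years and 2 months from June 9, 2028.
+3 years → 2031; month 6 + 2 = 8 → August 2031.
Day 9 is valid in August, giving August 9, 2031.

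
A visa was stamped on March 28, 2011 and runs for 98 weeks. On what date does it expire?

Adding 98 weeks = 686 days from March 28, 2011.
March has 31 days, so 31 − 28 = 3 days remain after March 28, 2011; 686 − 3 = 683 left.
April 2011 has 30 days: 683 − 30 = 653 left.
May 2011 has 31 days: 653 − 31 = 622 left.
June 2011 has 30 days: 622 − 30 = 592 left.
July 2011 has 31 days: 592 − 31 = 561 left.
August 2011 has 31 days: 561 − 31 = 530 left.
September 2011 has 30 days: 530 − 30 = 500 left.
October 2011 has 31 days: 500 − 31 = 469 left.
November 2011 has 30 days: 469 − 30 = 439 left.
December 2011 has 31 days: 439 − 31 = 408 left.
January 2012 has 31 days: 408 − 31 = 377 left.
February 2012 has 29 days (2012 is a leap year): 377 − 29 = 348 left.
March 2012 has 31 days: 348 − 31 = 317 left.
April 2012 has 30 days: 317 − 30 = 287 left.
May 2012 has 31 days: 287 − 31 = 256 left.
June 2012 has 30 days: 256 − 30 = 226 left.
July 2012 has 31 days: 226 − 31 = 195 left.
August 2012 has 31 days: 195 − 31 = 164 left.
September 2012 has 30 days: 164 − 30 = 134 left.
October 2012 has 31 days: 134 − 31 = 103 left.
November 2012 has 30 days: 103 − 30 = 73 left.
December 2012 has 31 days: 73 − 31 = 42 left.
January 2013 has 31 days: 42 − 31 = 11 left.
11 days into February 2013 → February 11, 2013.

February 11, 2013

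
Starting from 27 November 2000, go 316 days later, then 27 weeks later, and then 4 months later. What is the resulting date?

Counting forward 316 days from November 27, 2000:
November has 30 days, so 30 − 27 = 3 days remain after November 27, 2000; 316 − 3 = 313 left.
December 2000 has 31 days: 313 − 31 = 282 left.
January 2001 has 31 days: 282 − 31 = 251 left.
February 2001 has 28 days (2001 is not a leap year): 251 − 28 = 223 left.
March 2001 has 31 days: 223 − 31 = 192 left.
April 2001 has 30 days: 192 − 30 = 162 left.
May 2001 has 31 days: 162 − 31 = 131 left.
June 2001 has 30 days: 131 − 30 = 101 left.
July 2001 has 31 days: 101 − 31 = 70 left.
August 2001 has 31 days: 70 − 31 = 39 left.
September 2001 has 30 days: 39 − 30 = 9 left.
9 days into October 2001 → October 9, 2001.
Advancing 27 weeks (= 189 days) from October 9, 2001:
October has 31 days, so 31 − 9 = 22 days remain after October 9, 2001; 189 − 22 = 167 left.
November 2001 has 30 days: 167 − 30 = 137 left.
December 2001 has 31 days: 137 − 31 = 106 left.
January 2002 has 31 days: 106 − 31 = 75 left.
February 2002 has 28 days (2002 is not a leap year): 75 − 28 = 47 left.
March 2002 has 31 days: 47 − 31 = 16 left.
16 days into April 2002 → April 16, 2002.
Counting forward 4 months from April 16, 2002:
month 4 + 4 = 8 → August 2002.
Day 16 is valid in August, giving August 16, 2002.

August 16, 2002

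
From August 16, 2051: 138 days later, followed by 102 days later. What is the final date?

Advancing 138 days from August 16, 2051:
August has 31 days, so 31 − 16 = 15 days remain after August 16, 2051; 138 − 15 = 123 left.
September 2051 has 30 days: 123 − 30 = 93 left.
October 2051 has 31 days: 93 − 31 = 62 left.
November 2051 has 30 days: 62 − 30 = 32 left.
December 2051 has 31 days: 32 − 31 = 1 left.
1 day into January 2052 → January 1, 2052.
Counting forward 102 days from January 1, 2052:
January has 31 days, so 31 − 1 = 30 days remain after January 1, 2052; 102 − 30 = 72 left.
February 2052 has 29 days (2052 is a leap year): 72 − 29 = 43 left.
March 2052 has 31 days: 43 − 31 = 12 left.
12 days into April 2052 → April 12, 2052.

April 12, 2052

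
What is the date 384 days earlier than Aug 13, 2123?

July 25, 2122

Going back 384 days from August 13, 2123.
Going back 13 days from August 13, 2123 reaches the end of the previous month; 384 − 13 = 371 left.
July 2123 has 31 days: 371 − 31 = 340 left.
June 2123 has 30 days: 340 − 30 = 310 left.
May 2123 has 31 days: 310 − 31 = 279 left.
April 2123 has 30 days: 279 − 30 = 249 left.
March 2123 has 31 days: 249 − 31 = 218 left.
February 2123 has 28 days (2123 is not a leap year): 218 − 28 = 190 left.
January 2123 has 31 days: 190 − 31 = 159 left.
December 2122 has 31 days: 159 − 31 = 128 left.
November 2122 has 30 days: 128 − 30 = 98 left.
October 2122 has 31 days: 98 − 31 = 67 left.
September 2122 has 30 days: 67 − 30 = 37 left.
August 2122 has 31 days: 37 − 31 = 6 left.
July 2122 has 31 days; 31 − 6 = 25 → July 25, 2122.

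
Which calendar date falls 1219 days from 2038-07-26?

November 26, 2041

Counting forward 1219 days from July 26, 2038.
July has 31 days, so 31 − 26 = 5 days remain after July 26, 2038; 1219 − 5 = 1214 left.
August 2038 has 31 days: 1214 − 31 = 1183 left.
September 2038 has 30 days: 1183 − 30 = 1153 left.
October 2038 has 31 days: 1153 − 31 = 1122 left.
November 2038 has 30 days: 1122 − 30 = 1092 left.
December 2038 has 31 days: 1092 − 31 = 1061 left.
January 2039 has 31 days: 1061 − 31 = 1030 left.
February 2039 has 28 days (2039 is not a leap year): 1030 − 28 = 1002 left.
March 2039 has 31 days: 1002 − 31 = 971 left.
April 2039 has 30 days: 971 − 30 = 941 left.
May 2039 has 31 days: 941 − 31 = 910 left.
June 2039 has 30 days: 910 − 30 = 880 left.
July 2039 has 31 days: 880 − 31 = 849 left.
August 2039 has 31 days: 849 − 31 = 818 left.
September 2039 has 30 days: 818 − 30 = 788 left.
October 2039 has 31 days: 788 − 31 = 757 left.
November 2039 has 30 days: 757 − 30 = 727 left.
December 2039 has 31 days: 727 − 31 = 696 left.
January 2040 has 31 days: 696 − 31 = 665 left.
February 2040 has 29 days (2040 is a leap year): 665 − 29 = 636 left.
March 2040 has 31 days: 636 − 31 = 605 left.
April 2040 has 30 days: 605 − 30 = 575 left.
May 2040 has 31 days: 575 − 31 = 544 left.
June 2040 has 30 days: 544 − 30 = 514 left.
July 2040 has 31 days: 514 − 31 = 483 left.
August 2040 has 31 days: 483 − 31 = 452 left.
September 2040 has 30 days: 452 − 30 = 422 left.
October 2040 has 31 days: 422 − 31 = 391 left.
November 2040 has 30 days: 391 − 30 = 361 left.
December 2040 has 31 days: 361 − 31 = 330 left.
January 2041 has 31 days: 330 − 31 = 299 left.
February 2041 has 28 days (2041 is not a leap year): 299 − 28 = 271 left.
March 2041 has 31 days: 271 − 31 = 240 left.
April 2041 has 30 days: 240 − 30 = 210 left.
May 2041 has 31 days: 210 − 31 = 179 left.
June 2041 has 30 days: 179 − 30 = 149 left.
July 2041 has 31 days: 149 − 31 = 118 left.
August 2041 has 31 days: 118 − 31 = 87 left.
September 2041 has 30 days: 87 − 30 = 57 left.
October 2041 has 31 days: 57 − 31 = 26 left.
26 days into November 2041 → November 26, 2041.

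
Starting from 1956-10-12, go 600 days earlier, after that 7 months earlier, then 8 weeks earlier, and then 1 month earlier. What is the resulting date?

Going back 600 days from October 12, 1956:
Going back 12 days from October 12, 1956 reaches the end of the previous month; 600 − 12 = 588 left.
September 1956 has 30 days: 588 − 30 = 558 left.
August 1956 has 31 days: 558 − 31 = 527 left.
July 1956 has 31 days: 527 − 31 = 496 left.
June 1956 has 30 days: 496 − 30 = 466 left.
May 1956 has 31 days: 466 − 31 = 435 left.
April 1956 has 30 days: 435 − 30 = 405 left.
March 1956 has 31 days: 405 − 31 = 374 left.
February 1956 has 29 days (1956 is a leap year): 374 − 29 = 345 left.
January 1956 has 31 days: 345 − 31 = 314 left.
December 1955 has 31 days: 314 − 31 = 283 left.
November 1955 has 30 days: 283 − 30 = 253 left.
October 1955 has 31 days: 253 − 31 = 222 left.
September 1955 has 30 days: 222 − 30 = 192 left.
August 1955 has 31 days: 192 − 31 = 161 left.
July 1955 has 31 days: 161 − 31 = 130 left.
June 1955 has 30 days: 130 − 30 = 100 left.
May 1955 has 31 days: 100 − 31 = 69 left.
April 1955 has 30 days: 69 − 30 = 39 left.
March 1955 has 31 days: 39 − 31 = 8 left.
February 1955 has 28 days; 28 − 8 = 20 → February 20, 1955.
Counting back 7 months from February 20, 1955:
month 2 − 7 = -5, which is month 7 of year 1954 → July 1954.
Day 20 is valid in July, giving July 20, 1954.
Subtracting 8 weeks (= 56 days) from July 20, 1954:
Going back 20 days from July 20, 1954 reaches the end of the previous month; 56 − 20 = 36 left.
June 1954 has 30 days: 36 − 30 = 6 left.
May 1954 has 31 days; 31 − 6 = 25 → May 25, 1954.
Subtracting 1 month from May 25, 1954:
month 5 − 1 = 4 → April 1954.
Day 25 is valid in April, giving April 25, 1954.

April 25, 1954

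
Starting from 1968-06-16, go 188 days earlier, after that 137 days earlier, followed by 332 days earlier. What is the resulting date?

Subtracting 188 days from June 16, 1968:
Going back 16 days from June 16, 1968 reaches the end of the previous month; 188 − 16 = 172 left.
May 1968 has 31 days: 172 − 31 = 141 left.
April 1968 has 30 days: 141 − 30 = 111 left.
March 1968 has 31 days: 111 − 31 = 80 left.
February 1968 has 29 days (1968 is a leap year): 80 − 29 = 51 left.
January 1968 has 31 days: 51 − 31 = 20 left.
December 1967 has 31 days; 31 − 20 = 11 → December 11, 1967.
Going back 137 days from December 11, 1967:
Going back 11 days from December 11, 1967 reaches the end of the previous month; 137 − 11 = 126 left.
November 1967 has 30 days: 126 − 30 = 96 left.
October 1967 has 31 days: 96 − 31 = 65 left.
September 1967 has 30 days: 65 − 30 = 35 left.
August 1967 has 31 days: 35 − 31 = 4 left.
July 1967 has 31 days; 31 − 4 = 27 → July 27, 1967.
Counting back 332 days from July 27, 1967:
Going back 27 days from July 27, 1967 reaches the end of the previous month; 332 − 27 = 305 left.
June 1967 has 30 days: 305 − 30 = 275 left.
May 1967 has 31 days: 275 − 31 = 244 left.
April 1967 has 30 days: 244 − 30 = 214 left.
March 1967 has 31 days: 214 − 31 = 183 left.
February 1967 has 28 days (1967 is not a leap year): 183 − 28 = 155 left.
January 1967 has 31 days: 155 − 31 = 124 left.
December 1966 has 31 days: 124 − 31 = 93 left.
November 1966 has 30 days: 93 − 30 = 63 left.
October 1966 has 31 days: 63 − 31 = 32 left.
September 1966 has 30 days: 32 − 30 = 2 left.
August 1966 has 31 days; 31 − 2 = 29 → August 29, 1966.

August 29, 1966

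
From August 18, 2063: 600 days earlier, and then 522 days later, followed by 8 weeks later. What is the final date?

Subtracting 600 days from August 18, 2063:
Going back 18 days from August 18, 2063 reaches the end of the previous month; 600 − 18 = 582 left.
July 2063 has 31 days: 582 − 31 = 551 left.
June 2063 has 30 days: 551 − 30 = 521 left.
May 2063 has 31 days: 521 − 31 = 490 left.
April 2063 has 30 days: 490 − 30 = 460 left.
March 2063 has 31 days: 460 − 31 = 429 left.
February 2063 has 28 days (2063 is not a leap year): 429 − 28 = 401 left.
January 2063 has 31 days: 401 − 31 = 370 left.
December 2062 has 31 days: 370 − 31 = 339 left.
November 2062 has 30 days: 339 − 30 = 309 left.
October 2062 has 31 days: 309 − 31 = 278 left.
September 2062 has 30 days: 278 − 30 = 248 left.
August 2062 has 31 days: 248 − 31 = 217 left.
July 2062 has 31 days: 217 − 31 = 186 left.
June 2062 has 30 days: 186 − 30 = 156 left.
May 2062 has 31 days: 156 − 31 = 125 left.
April 2062 has 30 days: 125 − 30 = 95 left.
March 2062 has 31 days: 95 − 31 = 64 left.
February 2062 has 28 days (2062 is not a leap year): 64 − 28 = 36 left.
January 2062 has 31 days: 36 − 31 = 5 left.
December 2061 has 31 days; 31 − 5 = 26 → December 26, 2061.
Counting forward 522 days from December 26, 2061:
December has 31 days, so 31 − 26 = 5 days remain after December 26, 2061; 522 − 5 = 517 left.
January 2062 has 31 days: 517 − 31 = 486 left.
February 2062 has 28 days (2062 is not a leap year): 486 − 28 = 458 left.
March 2062 has 31 days: 458 − 31 = 427 left.
April 2062 has 30 days: 427 − 30 = 397 left.
May 2062 has 31 days: 397 − 31 = 366 left.
June 2062 has 30 days: 366 − 30 = 336 left.
July 2062 has 31 days: 336 − 31 = 305 left.
August 2062 has 31 days: 305 − 31 = 274 left.
September 2062 has 30 days: 274 − 30 = 244 left.
October 2062 has 31 days: 244 − 31 = 213 left.
November 2062 has 30 days: 213 − 30 = 183 left.
December 2062 has 31 days: 183 − 31 = 152 left.
January 2063 has 31 days: 152 − 31 = 121 left.
February 2063 has 28 days (2063 is not a leap year): 121 − 28 = 93 left.
March 2063 has 31 days: 93 − 31 = 62 left.
April 2063 has 30 days: 62 − 30 = 32 left.
May 2063 has 31 days: 32 − 31 = 1 left.
1 day into June 2063 → June 1, 2063.
Counting forward 8 weeks (= 56 days) from June 1, 2063:
June has 30 days, so 30 − 1 = 29 days remain after June 1, 2063; 56 − 29 = 27 left.
27 days into July 2063 → July 27, 2063.

July 27, 2063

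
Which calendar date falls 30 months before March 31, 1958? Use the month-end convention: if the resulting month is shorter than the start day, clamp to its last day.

Counting back 30 months from March 31, 1958.
month 3 − 30 = -27, which is month 9 of year 1955 → September 1955.
September 1955 has only 30 days and the start was day 31, so the date clamps to September 30, 1955.

September 30, 1955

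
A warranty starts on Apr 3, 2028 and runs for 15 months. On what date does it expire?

July 3, 2029

Adding 15 months from April 3, 2028.
month 4 + 15 = 19, which is month 7 of year 2029 → July 2029.
Day 3 is valid in July, giving July 3, 2029.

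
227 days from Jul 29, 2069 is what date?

March 13, 2070

Counting forward 227 days from July 29, 2069.
July has 31 days, so 31 − 29 = 2 days remain after July 29, 2069; 227 − 2 = 225 left.
August 2069 has 31 days: 225 − 31 = 194 left.
September 2069 has 30 days: 194 − 30 = 164 left.
October 2069 has 31 days: 164 − 31 = 133 left.
November 2069 has 30 days: 133 − 30 = 103 left.
December 2069 has 31 days: 103 − 31 = 72 left.
January 2070 has 31 days: 72 − 31 = 41 left.
February 2070 has 28 days (2070 is not a leap year): 41 − 28 = 13 left.
13 days into March 2070 → March 13, 2070.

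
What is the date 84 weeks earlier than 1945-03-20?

August 10, 1943

Going back 84 weeks = 588 days from March 20, 1945.
Going back 20 days from March 20, 1945 reaches the end of the previous month; 588 − 20 = 568 left.
February 1945 has 28 days (1945 is not a leap year): 568 − 28 = 540 left.
January 1945 has 31 days: 540 − 31 = 509 left.
December 1944 has 31 days: 509 − 31 = 478 left.
November 1944 has 30 days: 478 − 30 = 448 left.
October 1944 has 31 days: 448 − 31 = 417 left.
September 1944 has 30 days: 417 − 30 = 387 left.
August 1944 has 31 days: 387 − 31 = 356 left.
July 1944 has 31 days: 356 − 31 = 325 left.
June 1944 has 30 days: 325 − 30 = 295 left.
May 1944 has 31 days: 295 − 31 = 264 left.
April 1944 has 30 days: 264 − 30 = 234 left.
March 1944 has 31 days: 234 − 31 = 203 left.
February 1944 has 29 days (1944 is a leap year): 203 − 29 = 174 left.
January 1944 has 31 days: 174 − 31 = 143 left.
December 1943 has 31 days: 143 − 31 = 112 left.
November 1943 has 30 days: 112 − 30 = 82 left.
October 1943 has 31 days: 82 − 31 = 51 left.
September 1943 has 30 days: 51 − 30 = 21 left.
August 1943 has 31 days; 31 − 21 = 10 → August 10, 1943.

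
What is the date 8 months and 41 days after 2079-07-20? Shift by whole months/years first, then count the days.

Adding 8 months and 41 days from July 20, 2079: first the month/year part, then the days.
month 7 + 8 = 15, which is month 3 of year 2080 → March 2080.
Day 20 is valid in March, giving March 20, 2080.
Now add 41 days from March 20, 2080.
March has 31 days, so 31 − 20 = 11 days remain after March 20, 2080; 41 − 11 = 30 left.
30 days into April 2080 → April 30, 2080.

April 30, 2080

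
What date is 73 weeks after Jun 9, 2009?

November 2, 2010

Adding 73 weeks = 511 days from June 9, 2009.
June has 30 days, so 30 − 9 = 21 days remain after June 9, 2009; 511 − 21 = 490 left.
July 2009 has 31 days: 490 − 31 = 459 left.
August 2009 has 31 days: 459 − 31 = 428 left.
September 2009 has 30 days: 428 − 30 = 398 left.
October 2009 has 31 days: 398 − 31 = 367 left.
November 2009 has 30 days: 367 − 30 = 337 left.
December 2009 has 31 days: 337 − 31 = 306 left.
January 2010 has 31 days: 306 − 31 = 275 left.
February 2010 has 28 days (2010 is not a leap year): 275 − 28 = 247 left.
March 2010 has 31 days: 247 − 31 = 216 left.
April 2010 has 30 days: 216 − 30 = 186 left.
May 2010 has 31 days: 186 − 31 = 155 left.
June 2010 has 30 days: 155 − 30 = 125 left.
July 2010 has 31 days: 125 − 31 = 94 left.
August 2010 has 31 days: 94 − 31 = 63 left.
September 2010 has 30 days: 63 − 30 = 33 left.
October 2010 has 31 days: 33 − 31 = 2 left.
2 days into November 2010 → November 2, 2010.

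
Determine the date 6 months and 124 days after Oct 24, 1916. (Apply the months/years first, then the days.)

Advancing 6 months and 124 days from October 24, 1916: first the month/year part, then the days.
month 10 + 6 = 16, which is month 4 of year 1917 → April 1917.
Day 24 is valid in April, giving April 24, 1917.
Now add 124 days from April 24, 1917.
April has 30 days, so 30 − 24 = 6 days remain after April 24, 1917; 124 − 6 = 118 left.
May 1917 has 31 days: 118 − 31 = 87 left.
June 1917 has 30 days: 87 − 30 = 57 left.
July 1917 has 31 days: 57 − 31 = 26 left.
26 days into August 1917 → August 26, 1917.

August 26, 1917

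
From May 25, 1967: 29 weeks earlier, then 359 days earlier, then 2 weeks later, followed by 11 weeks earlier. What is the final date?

Subtracting 29 weeks (= 203 days) from May 25, 1967:
Going back 25 days from May 25, 1967 reaches the end of the previous month; 203 − 25 = 178 left.
April 1967 has 30 days: 178 − 30 = 148 left.
March 1967 has 31 days: 148 − 31 = 117 left.
February 1967 has 28 days (1967 is not a leap year): 117 − 28 = 89 left.
January 1967 has 31 days: 89 − 31 = 58 left.
December 1966 has 31 days: 58 − 31 = 27 left.
November 1966 has 30 days; 30 − 27 = 3 → November 3, 1966.
Counting back 359 days from November 3, 1966:
Going back 3 days from November 3, 1966 reaches the end of the previous month; 359 − 3 = 356 left.
October 1966 has 31 days: 356 − 31 = 325 left.
September 1966 has 30 days: 325 − 30 = 295 left.
August 1966 has 31 days: 295 − 31 = 264 left.
July 1966 has 31 days: 264 − 31 = 233 left.
June 1966 has 30 days: 233 − 30 = 203 left.
May 1966 has 31 days: 203 − 31 = 172 left.
April 1966 has 30 days: 172 − 30 = 142 left.
March 1966 has 31 days: 142 − 31 = 111 left.
February 1966 has 28 days (1966 is not a leap year): 111 − 28 = 83 left.
January 1966 has 31 days: 83 − 31 = 52 left.
December 1965 has 31 days: 52 − 31 = 21 left.
November 1965 has 30 days; 30 − 21 = 9 → November 9, 1965.
Counting forward 2 weeks (= 14 days) from November 9, 1965:
November has 30 days; 9 + 14 = 23, still in November.
Subtracting 11 weeks (= 77 days) from November 23, 1965:
Going back 23 days from November 23, 1965 reaches the end of the previous month; 77 − 23 = 54 left.
October 1965 has 31 days: 54 − 31 = 23 left.
September 1965 has 30 days; 30 − 23 = 7 → September 7, 1965.

September 7, 1965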